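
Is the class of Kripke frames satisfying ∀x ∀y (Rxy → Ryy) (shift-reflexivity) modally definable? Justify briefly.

This is a Sahlqvist condition; the T□ axiom □(□p → p) defines it.
Suppose □(□p→p) is valid. Take Rxy and set V(p)={w : Ryw}. Then at y, □p holds; since □(□p→p) at x, □p→p at y, so p at y, i.e. Ryy.

Yes, by □(□p → p)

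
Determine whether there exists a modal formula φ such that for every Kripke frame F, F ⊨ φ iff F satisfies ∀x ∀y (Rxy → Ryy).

This is a Sahlqvist condition; the T□ axiom □(□q → q) defines it.
Suppose □(□q→q) is valid. Take Rxy and set V(q)={w : Ryw}. Then at y, □q holds; since □(□q→q) at x, □q→q at y, so q at y, i.e. Ryy.

Yes, by □(□q → q)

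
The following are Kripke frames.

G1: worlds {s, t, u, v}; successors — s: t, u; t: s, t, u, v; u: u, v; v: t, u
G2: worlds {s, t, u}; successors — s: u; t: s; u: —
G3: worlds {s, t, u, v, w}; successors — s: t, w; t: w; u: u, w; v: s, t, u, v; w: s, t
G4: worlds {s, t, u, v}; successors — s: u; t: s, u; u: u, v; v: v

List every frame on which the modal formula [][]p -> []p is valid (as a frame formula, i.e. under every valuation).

G1

This is the axiom for density; its first-order frame correspondent is forall x forall y (Rxy -> exists z (Rxz & Rzy)).
G1: condition met.
G2: fails — Rsu but no z with Rsz and Rzu.
G3: fails — Rtw but no z with Rtz and Rzw.
G4: fails — Rts but no z with Rtz and Rzs.
Valid on: G1.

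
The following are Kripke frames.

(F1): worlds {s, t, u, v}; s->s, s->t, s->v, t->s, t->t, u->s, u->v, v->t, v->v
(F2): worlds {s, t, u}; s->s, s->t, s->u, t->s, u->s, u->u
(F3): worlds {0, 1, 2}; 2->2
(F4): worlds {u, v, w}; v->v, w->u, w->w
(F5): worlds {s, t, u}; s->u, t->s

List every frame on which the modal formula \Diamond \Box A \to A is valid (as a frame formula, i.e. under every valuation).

This is the axiom for a generalized confluence (Geach) condition; its first-order frame correspondent is \forall x \forall y (xRy \to \exists w (yRw \wedge x = w)).
(F1): fails — sRv but no w with vRw and s=w.
(F2): holds.
(F3): holds.
(F4): fails — wRu but no t with uRt and w=t.
(F5): fails — sRu but no w with uRw and s=w.

(F2), (F3)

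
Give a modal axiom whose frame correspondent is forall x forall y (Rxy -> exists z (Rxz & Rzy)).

□□p → □p

The condition is density. The C4 schema □□p → □p defines it.
Suppose □□p→□p is valid. Take Rxy and set V(p)={w : xR²w}. Then □□p at x, so □p at x, so p at y, i.e. ∃z(Rxz∧Rzy).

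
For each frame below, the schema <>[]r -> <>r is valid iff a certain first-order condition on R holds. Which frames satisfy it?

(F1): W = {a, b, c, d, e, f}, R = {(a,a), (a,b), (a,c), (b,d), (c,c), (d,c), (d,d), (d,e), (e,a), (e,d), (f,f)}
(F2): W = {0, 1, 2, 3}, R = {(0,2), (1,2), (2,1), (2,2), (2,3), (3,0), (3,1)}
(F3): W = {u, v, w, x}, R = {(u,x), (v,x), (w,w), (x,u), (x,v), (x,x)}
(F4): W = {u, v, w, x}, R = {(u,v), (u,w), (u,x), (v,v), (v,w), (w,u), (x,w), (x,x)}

(F3)

The schema corresponds to a generalized confluence (Geach) condition: forall x forall y (xRy -> exists w (yRw & xRw)).
(F1): fails — aRb but no w with bRw and aRw.
(F2): fails — 3R0 but no w with 0Rw and 3Rw.
(F3): condition met.
(F4): fails — uRw but no t with wRt and uRt.
Valid on: (F3).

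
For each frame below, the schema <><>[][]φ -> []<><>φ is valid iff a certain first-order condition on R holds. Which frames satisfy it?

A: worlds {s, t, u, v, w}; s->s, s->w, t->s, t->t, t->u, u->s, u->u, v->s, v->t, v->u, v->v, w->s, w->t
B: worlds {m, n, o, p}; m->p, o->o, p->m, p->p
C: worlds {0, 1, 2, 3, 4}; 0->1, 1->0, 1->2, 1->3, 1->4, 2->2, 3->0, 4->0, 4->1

This is the axiom for a generalized confluence (Geach) condition; its first-order frame correspondent is forall x forall y forall z ((x R^2 y & xRz) -> exists w (y R^2 w & z R^2 w)).
A: holds.
B: holds.
C: fails — 1R²0, 1R3 but no w with 0R²w and 3R²w.
Valid on: A, B.

A, B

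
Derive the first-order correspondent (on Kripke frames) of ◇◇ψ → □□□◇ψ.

This is a Sahlqvist (Geach-type) schema ◇^2□^0ψ → □^3◇^1ψ.
First-order correspondent: ∀x ∀y ∀z ((xR²y ∧ xR³z) → ∃w (y = w ∧ zRw)).

∀x ∀y ∀z ((xR²y ∧ xR³z) → ∃w (y = w ∧ zRw))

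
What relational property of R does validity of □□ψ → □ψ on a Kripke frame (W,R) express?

Density

Suppose □□ψ→□ψ is valid. Take Rxy and set V(ψ)={w : xR²w}. Then □□ψ at x, so □ψ at x, so ψ at y, i.e. ∃z(Rxz∧Rzy).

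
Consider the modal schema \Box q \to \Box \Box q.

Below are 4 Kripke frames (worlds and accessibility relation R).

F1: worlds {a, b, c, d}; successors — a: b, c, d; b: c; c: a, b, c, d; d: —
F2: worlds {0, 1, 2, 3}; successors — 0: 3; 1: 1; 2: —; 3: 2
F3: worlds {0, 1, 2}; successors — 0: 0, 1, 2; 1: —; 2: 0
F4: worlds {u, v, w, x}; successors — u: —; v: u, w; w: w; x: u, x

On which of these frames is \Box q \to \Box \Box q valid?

Frame correspondent (Sahlqvist): \forall x \forall y \forall z (Rxy \wedge Ryz \to Rxz) — i.e. transitivity.
F1: fails — Rbc and Rcd but not Rbd.
F2: fails — R03 and R32 but not R02.
F3: fails — R20 and R01 but not R21.
F4: satisfies the condition.

F4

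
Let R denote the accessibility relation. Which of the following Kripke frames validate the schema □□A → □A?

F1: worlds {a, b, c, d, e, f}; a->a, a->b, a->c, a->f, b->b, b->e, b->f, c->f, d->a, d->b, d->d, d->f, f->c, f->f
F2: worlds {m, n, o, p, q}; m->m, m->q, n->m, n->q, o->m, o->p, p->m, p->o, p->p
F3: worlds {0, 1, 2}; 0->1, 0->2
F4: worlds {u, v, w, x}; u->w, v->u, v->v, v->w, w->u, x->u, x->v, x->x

This is the axiom for density; its first-order frame correspondent is ∀x ∀y (Rxy → ∃z (Rxz ∧ Rzy)).
F1: satisfies the condition.
F2: satisfies the condition.
F3: fails — R01 but no z with R0z and Rz1.
F4: fails — Ruw but no z with Ruz and Rzw.

F1, F2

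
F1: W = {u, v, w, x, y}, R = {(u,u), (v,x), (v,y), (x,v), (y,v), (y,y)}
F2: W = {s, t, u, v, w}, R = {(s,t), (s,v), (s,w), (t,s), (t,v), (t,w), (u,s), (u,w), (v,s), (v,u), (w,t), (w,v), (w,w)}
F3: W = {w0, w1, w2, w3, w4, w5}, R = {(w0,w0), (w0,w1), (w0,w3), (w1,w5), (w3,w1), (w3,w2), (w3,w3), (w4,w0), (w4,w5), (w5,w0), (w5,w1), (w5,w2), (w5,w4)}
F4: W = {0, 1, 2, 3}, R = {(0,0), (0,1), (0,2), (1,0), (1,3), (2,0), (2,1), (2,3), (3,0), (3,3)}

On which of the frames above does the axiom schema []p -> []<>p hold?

The schema corresponds to a generalized confluence (Geach) condition: forall x forall z (xRz -> exists w (xRw & zRw)).
F1: fails — vRx but no t with vRt and xRt.
F2: fails — sRv but no w* with sRw* and vRw*.
F3: fails — w0Rw1 but no w with w0Rw and w1Rw.
F4: satisfies the condition.
Valid on: F4.

F4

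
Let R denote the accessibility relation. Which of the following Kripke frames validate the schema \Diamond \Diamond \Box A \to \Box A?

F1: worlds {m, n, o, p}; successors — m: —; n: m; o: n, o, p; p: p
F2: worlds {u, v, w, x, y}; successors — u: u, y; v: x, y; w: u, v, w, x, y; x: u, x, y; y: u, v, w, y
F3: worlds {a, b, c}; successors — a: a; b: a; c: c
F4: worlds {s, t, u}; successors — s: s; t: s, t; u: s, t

The schema corresponds to a generalized confluence (Geach) condition: \forall x \forall y \forall z ((x R^2 y \wedge xRz) \to \exists w (yRw \wedge z = w)).
F1: fails — oR²m, oRn but no w with mRw and n=w.
F2: fails — uR²v, uRu but no t with vRt and u=t.
F3: condition met.
F4: fails — tR²s, tRt but no w with sRw and t=w.

F3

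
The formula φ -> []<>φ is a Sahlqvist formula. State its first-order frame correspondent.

symmetry: forall x forall y (Rxy -> Ryx)

Suppose φ→□◇φ is valid. Take Rxy and set V(φ)={x}. Then φ at x, so □◇φ at x, so ◇φ at y, so some z with Ryz has φ; z=x, i.e. Ryx.
Conversely, any frame satisfying forall x forall y (Rxy -> Ryx) validates the schema.
So the correspondent is symmetry.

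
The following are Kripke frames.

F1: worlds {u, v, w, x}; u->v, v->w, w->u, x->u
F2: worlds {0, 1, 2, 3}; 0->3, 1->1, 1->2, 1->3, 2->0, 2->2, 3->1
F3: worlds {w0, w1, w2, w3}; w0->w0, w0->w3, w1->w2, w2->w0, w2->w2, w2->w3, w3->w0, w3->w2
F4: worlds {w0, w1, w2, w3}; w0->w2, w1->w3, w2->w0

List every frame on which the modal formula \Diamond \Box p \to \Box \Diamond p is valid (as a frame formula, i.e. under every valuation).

F1, F3

The schema corresponds to convergence: \forall x \forall y \forall z (Rxy \wedge Rxz \to \exists w (Ryw \wedge Rzw)).
F1: satisfies the condition.
F2: fails — R12 and R13 but 2 and 3 have no common successor.
F3: satisfies the condition.
F4: fails — Rw1w3 and Rw1w3 but w3 and w3 have no common successor.
Valid on: F1, F3.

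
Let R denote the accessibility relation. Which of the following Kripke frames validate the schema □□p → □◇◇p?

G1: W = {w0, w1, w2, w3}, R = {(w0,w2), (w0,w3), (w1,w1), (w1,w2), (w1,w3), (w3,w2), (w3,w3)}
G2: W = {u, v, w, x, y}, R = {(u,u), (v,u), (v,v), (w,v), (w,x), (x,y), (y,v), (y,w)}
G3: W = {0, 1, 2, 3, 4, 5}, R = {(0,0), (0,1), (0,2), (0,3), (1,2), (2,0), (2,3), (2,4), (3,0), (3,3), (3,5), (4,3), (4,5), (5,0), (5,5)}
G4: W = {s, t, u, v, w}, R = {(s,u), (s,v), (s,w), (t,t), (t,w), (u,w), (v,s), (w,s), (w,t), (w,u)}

G2, G3, G4

Frame correspondent (Sahlqvist): ∀x ∀z (xRz → ∃w (xR²w ∧ zR²w)) — i.e. a generalized confluence (Geach) condition.
G1: fails — w0Rw2 but no w with w0R²w and w2R²w.
G2: satisfies the condition.
G3: satisfies the condition.
G4: satisfies the condition.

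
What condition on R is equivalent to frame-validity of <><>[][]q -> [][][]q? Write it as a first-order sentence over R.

forall x forall y forall z ((x R^2 y & x R^3 z) -> exists w (y R^2 w & z = w))

This is a Sahlqvist (Geach-type) schema ◇^2□^2q → □^3◇^0q.
First-order correspondent: forall x forall y forall z ((x R^2 y & x R^3 z) -> exists w (y R^2 w & z = w)).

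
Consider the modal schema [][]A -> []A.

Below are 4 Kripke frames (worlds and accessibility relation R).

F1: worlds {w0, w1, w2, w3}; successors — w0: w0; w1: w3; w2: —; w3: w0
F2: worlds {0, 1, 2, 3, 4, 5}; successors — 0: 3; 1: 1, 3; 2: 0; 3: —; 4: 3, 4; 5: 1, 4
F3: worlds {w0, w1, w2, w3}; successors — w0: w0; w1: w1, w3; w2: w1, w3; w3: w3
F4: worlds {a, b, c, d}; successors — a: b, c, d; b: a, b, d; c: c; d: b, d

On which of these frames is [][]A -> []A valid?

F3, F4

This is the axiom for density; its first-order frame correspondent is forall x forall y (Rxy -> exists z (Rxz & Rzy)).
F1: fails — Rw1w3 but no z with Rw1z and Rzw3.
F2: fails — R20 but no z with R2z and Rz0.
F3: holds.
F4: holds.
Valid on: F3, F4.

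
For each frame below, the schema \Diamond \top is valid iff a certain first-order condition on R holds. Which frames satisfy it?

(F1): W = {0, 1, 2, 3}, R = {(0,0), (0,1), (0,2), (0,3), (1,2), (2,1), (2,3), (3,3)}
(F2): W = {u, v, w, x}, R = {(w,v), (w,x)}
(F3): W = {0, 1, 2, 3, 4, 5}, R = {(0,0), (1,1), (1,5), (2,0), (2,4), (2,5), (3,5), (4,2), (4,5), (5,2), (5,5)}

(F1), (F3)

This is the axiom for seriality; its first-order frame correspondent is \forall x \exists y Rxy.
(F1): ✓.
(F2): fails — world u has no successor.
(F3): ✓.
Valid on: (F1), (F3).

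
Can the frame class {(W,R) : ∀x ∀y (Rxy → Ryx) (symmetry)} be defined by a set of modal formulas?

The condition is symmetry. A defining modal formula is q → □◇q.
Suppose q→□◇q is valid. Take Rxy and set V(q)={x}. Then q at x, so □◇q at x, so ◇q at y, so some z with Ryz has q; z=x, i.e. Ryx.

Yes, by q → □◇q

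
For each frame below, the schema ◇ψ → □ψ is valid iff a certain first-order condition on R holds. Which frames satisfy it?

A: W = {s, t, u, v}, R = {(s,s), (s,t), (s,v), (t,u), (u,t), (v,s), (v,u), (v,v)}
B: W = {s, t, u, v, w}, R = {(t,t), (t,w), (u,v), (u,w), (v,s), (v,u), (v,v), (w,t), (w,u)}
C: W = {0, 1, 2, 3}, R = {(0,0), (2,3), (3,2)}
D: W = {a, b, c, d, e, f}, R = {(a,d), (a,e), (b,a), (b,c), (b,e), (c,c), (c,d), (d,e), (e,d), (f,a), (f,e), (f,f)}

This is the axiom for partial functionality; its first-order frame correspondent is ∀x ∀y ∀z (Rxy ∧ Rxz → y = z).
A: fails — s sees both s and t.
B: fails — t sees both t and w.
C: holds.
D: fails — a sees both d and e.

C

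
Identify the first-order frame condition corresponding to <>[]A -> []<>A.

Convergence

Suppose ◇□A→□◇A is valid. Take Rxy, Rxz and set V(A)={w : Ryw}. Then □A at y so ◇□A at x, so □◇A at x, so ◇A at z, giving w with Rzw and Ryw.
Conversely, on a frame with convergence the schema holds at every world under every valuation.
So the correspondent is convergence.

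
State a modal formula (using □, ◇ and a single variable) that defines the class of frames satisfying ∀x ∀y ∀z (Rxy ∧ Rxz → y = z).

◇ψ → □ψ

The condition is partial functionality. The CD schema ◇ψ → □ψ defines it.
Suppose ◇ψ→□ψ is valid. Take Rxy, Rxz and set V(ψ)={y}. Then ◇ψ at x, so □ψ at x, so ψ at z, i.e. z=y.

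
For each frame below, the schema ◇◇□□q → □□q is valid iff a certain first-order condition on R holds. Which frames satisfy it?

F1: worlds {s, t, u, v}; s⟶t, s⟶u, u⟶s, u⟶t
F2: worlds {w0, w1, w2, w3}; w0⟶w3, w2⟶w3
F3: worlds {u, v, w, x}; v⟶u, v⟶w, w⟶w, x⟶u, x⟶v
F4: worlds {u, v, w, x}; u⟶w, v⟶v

F2, F4

Frame correspondent (Sahlqvist): ∀x ∀y ∀z ((xR²y ∧ xR²z) → ∃w (yR²w ∧ z = w)) — i.e. a generalized confluence (Geach) condition.
F1: fails — sR²t, sR²s but no w with tR²w and s=w.
F2: satisfies the condition.
F3: fails — xR²u, xR²u but no t with uR²t and u=t.
F4: satisfies the condition.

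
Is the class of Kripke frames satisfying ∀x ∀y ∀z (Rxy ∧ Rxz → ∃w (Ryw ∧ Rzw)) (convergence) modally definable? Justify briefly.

This is a Sahlqvist condition; the .2 axiom ◇□q → □◇q defines it.
Suppose ◇□q→□◇q is valid. Take Rxy, Rxz and set V(q)={w : Ryw}. Then □q at y so ◇□q at x, so □◇q at x, so ◇q at z, giving w with Rzw and Ryw.

Definable; ◇□q → □◇q defines it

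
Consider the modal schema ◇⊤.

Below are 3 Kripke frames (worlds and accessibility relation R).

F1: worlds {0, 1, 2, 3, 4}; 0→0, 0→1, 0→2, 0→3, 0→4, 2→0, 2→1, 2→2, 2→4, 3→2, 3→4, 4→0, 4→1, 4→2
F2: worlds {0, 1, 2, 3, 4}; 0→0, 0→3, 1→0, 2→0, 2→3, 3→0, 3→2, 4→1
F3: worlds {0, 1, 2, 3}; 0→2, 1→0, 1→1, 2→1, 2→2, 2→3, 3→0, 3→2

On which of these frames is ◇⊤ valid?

This is the axiom for seriality; its first-order frame correspondent is ∀x ∃y Rxy.
F1: fails — world 1 has no successor.
F2: condition met.
F3: condition met.
Valid on: F2, F3.

F2, F3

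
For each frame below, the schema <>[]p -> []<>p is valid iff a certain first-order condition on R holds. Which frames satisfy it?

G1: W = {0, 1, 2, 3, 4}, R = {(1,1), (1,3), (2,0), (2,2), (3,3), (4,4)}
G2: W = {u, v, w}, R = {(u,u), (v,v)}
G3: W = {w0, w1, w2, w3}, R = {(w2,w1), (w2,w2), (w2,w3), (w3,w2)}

G2

Frame correspondent (Sahlqvist): forall x forall y forall z (Rxy & Rxz -> exists w (Ryw & Rzw)) — i.e. convergence.
G1: fails — R20 and R20 but 0 and 0 have no common successor.
G2: satisfies the condition.
G3: fails — Rw2w1 and Rw2w1 but w1 and w1 have no common successor.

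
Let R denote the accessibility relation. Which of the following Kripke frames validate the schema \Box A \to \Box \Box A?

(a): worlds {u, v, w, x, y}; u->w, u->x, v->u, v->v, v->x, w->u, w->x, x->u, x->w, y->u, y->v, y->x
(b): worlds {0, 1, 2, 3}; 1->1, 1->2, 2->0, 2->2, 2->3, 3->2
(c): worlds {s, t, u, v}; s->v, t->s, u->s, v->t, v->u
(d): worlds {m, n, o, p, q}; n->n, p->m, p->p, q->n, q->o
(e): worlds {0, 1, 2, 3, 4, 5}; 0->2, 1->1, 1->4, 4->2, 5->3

(d)

Frame correspondent (Sahlqvist): \forall x \forall y \forall z (Rxy \wedge Ryz \to Rxz) — i.e. transitivity.
(a): fails — Rxw and Rwx but not Rxx.
(b): fails — R32 and R23 but not R33.
(c): fails — Rus and Rsv but not Ruv.
(d): holds.
(e): fails — R14 and R42 but not R12.
Valid on: (d).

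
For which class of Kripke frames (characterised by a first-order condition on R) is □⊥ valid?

emptiness of R: ∀x ∀y ¬Rxy

□⊥ is valid iff no world has any successor (otherwise □⊥ fails at any world with one).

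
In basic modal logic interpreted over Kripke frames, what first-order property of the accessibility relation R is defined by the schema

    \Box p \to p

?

Reflexivity

Suppose □p→p is valid. At any x set V(p)={w : Rxw}. Then □p holds at x, so p holds at x, i.e. Rxx.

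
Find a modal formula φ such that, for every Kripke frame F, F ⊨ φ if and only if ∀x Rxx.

This is reflexivity; the standard corresponding axiom is T: □ψ → ψ.
Suppose □ψ→ψ is valid. At any x set V(ψ)={w : Rxw}. Then □ψ holds at x, so ψ holds at x, i.e. Rxx.

□ψ → ψ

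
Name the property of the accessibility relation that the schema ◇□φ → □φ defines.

The Euclidean property

This is a form of the 5 axiom.
It corresponds to the Euclidean property: ∀x ∀y ∀z (Rxy ∧ Rxz → Ryz).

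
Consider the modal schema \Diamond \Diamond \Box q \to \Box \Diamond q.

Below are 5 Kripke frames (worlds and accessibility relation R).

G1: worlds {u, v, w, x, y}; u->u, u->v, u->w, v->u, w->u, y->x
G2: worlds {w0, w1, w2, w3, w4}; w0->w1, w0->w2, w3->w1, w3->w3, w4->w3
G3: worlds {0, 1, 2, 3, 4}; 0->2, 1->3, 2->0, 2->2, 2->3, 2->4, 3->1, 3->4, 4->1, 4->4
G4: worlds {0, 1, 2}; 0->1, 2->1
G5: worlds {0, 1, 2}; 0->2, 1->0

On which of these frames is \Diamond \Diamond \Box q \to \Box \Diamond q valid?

G1, G4

This is the axiom for a generalized confluence (Geach) condition; its first-order frame correspondent is \forall x \forall y \forall z ((x R^2 y \wedge xRz) \to \exists w (yRw \wedge zRw)).
G1: satisfies the condition.
G2: fails — w3R²w1, w3Rw1 but no w with w1Rw and w1Rw.
G3: fails — 1R²1, 1R3 but no w with 1Rw and 3Rw.
G4: satisfies the condition.
G5: fails — 1R²2, 1R0 but no w with 2Rw and 0Rw.
Valid on: G1, G4.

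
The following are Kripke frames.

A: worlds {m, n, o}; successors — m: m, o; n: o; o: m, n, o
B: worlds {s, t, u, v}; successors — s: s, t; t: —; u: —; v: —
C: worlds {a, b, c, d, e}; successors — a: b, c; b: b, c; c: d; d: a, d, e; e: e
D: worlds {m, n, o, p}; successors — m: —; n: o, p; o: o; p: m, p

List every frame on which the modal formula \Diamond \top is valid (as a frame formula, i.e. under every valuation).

A, C

Frame correspondent (Sahlqvist): \forall x \exists y Rxy — i.e. seriality.
A: holds.
B: fails — world t has no successor.
C: holds.
D: fails — world m has no successor.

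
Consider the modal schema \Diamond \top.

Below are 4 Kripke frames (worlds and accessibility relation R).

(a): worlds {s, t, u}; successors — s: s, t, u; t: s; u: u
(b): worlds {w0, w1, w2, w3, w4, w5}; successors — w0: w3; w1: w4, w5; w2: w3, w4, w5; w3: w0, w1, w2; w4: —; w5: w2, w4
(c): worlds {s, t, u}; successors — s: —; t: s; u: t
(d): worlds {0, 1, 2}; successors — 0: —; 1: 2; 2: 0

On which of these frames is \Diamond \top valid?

(a)

This is the axiom for seriality; its first-order frame correspondent is \forall x \exists y Rxy.
(a): satisfies the condition.
(b): fails — world w4 has no successor.
(c): fails — world s has no successor.
(d): fails — world 0 has no successor.
Valid on: (a).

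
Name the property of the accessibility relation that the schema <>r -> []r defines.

Suppose ◇r→□r is valid. Take Rxy, Rxz and set V(r)={y}. Then ◇r at x, so □r at x, so r at z, i.e. z=y.

partial functionality: forall x forall y forall z (Rxy & Rxz -> y = z)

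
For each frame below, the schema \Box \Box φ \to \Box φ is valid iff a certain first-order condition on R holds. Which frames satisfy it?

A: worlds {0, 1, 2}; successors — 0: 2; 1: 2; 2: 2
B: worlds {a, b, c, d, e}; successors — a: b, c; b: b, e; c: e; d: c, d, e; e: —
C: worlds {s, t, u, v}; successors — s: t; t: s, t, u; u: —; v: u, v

A, C

The schema corresponds to density: \forall x \forall y (Rxy \to \exists z (Rxz \wedge Rzy)).
A: satisfies the condition.
B: fails — Rce but no z with Rcz and Rze.
C: satisfies the condition.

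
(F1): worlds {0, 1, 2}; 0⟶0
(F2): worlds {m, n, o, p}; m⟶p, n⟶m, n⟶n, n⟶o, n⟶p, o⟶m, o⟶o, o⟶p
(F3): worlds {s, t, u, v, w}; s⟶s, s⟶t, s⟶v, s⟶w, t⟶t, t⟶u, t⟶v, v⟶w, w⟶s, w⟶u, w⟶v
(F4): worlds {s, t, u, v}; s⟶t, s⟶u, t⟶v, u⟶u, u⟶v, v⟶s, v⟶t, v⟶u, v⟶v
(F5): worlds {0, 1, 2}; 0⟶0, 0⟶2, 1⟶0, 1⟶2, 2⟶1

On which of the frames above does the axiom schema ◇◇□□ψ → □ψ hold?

Frame correspondent (Sahlqvist): ∀x ∀y ∀z ((xR²y ∧ xRz) → ∃w (yR²w ∧ z = w)) — i.e. a generalized confluence (Geach) condition.
(F1): holds.
(F2): fails — nR²m, nRm but no w with mR²w and m=w.
(F3): fails — sR²t, sRs but no w* with tR²w* and s=w*.
(F4): fails — vR²s, vRs but no w with sR²w and s=w.
(F5): fails — 2R²2, 2R1 but no w with 2R²w and 1=w.

(F1)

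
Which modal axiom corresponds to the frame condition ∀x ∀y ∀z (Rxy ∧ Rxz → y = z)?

A defining formula is ◇q → □q (the CD axiom).
Suppose ◇q→□q is valid. Take Rxy, Rxz and set V(q)={y}. Then ◇q at x, so □q at x, so q at z, i.e. z=y.

◇q → □q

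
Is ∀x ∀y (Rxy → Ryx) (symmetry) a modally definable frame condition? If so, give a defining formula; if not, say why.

The condition is symmetry. A defining modal formula is r → □◇r.
Suppose r→□◇r is valid. Take Rxy and set V(r)={x}. Then r at x, so □◇r at x, so ◇r at y, so some z with Ryz has r; z=x, i.e. Ryx.

Definable; r → □◇r defines it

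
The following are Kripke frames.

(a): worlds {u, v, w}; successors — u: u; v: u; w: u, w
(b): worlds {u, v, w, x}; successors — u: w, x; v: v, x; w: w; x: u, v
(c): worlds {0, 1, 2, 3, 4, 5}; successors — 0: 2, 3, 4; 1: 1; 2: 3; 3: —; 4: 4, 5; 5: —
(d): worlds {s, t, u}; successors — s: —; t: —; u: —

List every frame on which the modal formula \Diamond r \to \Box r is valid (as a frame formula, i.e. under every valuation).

This is the axiom for partial functionality; its first-order frame correspondent is \forall x \forall y \forall z (Rxy \wedge Rxz \to y = z).
(a): fails — w sees both u and w.
(b): fails — u sees both w and x.
(c): fails — 0 sees both 2 and 3.
(d): satisfies the condition.

(d)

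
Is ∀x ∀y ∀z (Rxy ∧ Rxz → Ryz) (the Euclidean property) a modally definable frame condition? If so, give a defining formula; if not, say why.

Yes: it is the Euclidean property, defined by the 5 schema ◇r → □◇r.
Suppose ◇r→□◇r is valid. Take Rxy, Rxz and set V(r)={y}. Then ◇r at x, so □◇r at x, so ◇r at z, so some w with Rzw has r; w=y, i.e. Rzy. By symmetry of the argument, Ryz.

Yes — defined by ◇r → □◇r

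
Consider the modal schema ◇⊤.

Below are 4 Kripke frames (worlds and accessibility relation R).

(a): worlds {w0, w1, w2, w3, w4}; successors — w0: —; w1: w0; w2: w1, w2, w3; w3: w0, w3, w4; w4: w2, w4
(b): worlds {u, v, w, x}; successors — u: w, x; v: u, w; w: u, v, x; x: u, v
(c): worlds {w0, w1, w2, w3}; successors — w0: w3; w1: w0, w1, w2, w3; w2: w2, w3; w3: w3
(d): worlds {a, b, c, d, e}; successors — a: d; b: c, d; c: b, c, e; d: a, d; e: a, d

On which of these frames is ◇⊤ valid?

(b), (c), (d)

The schema corresponds to seriality: ∀x ∃y Rxy.
(a): fails — world w0 has no successor.
(b): holds.
(c): holds.
(d): holds.
Valid on: (b), (c), (d).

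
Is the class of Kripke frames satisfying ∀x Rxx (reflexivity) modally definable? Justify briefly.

This is a Sahlqvist condition; the T axiom □r → r defines it.
Suppose □r→r is valid. At any x set V(r)={w : Rxw}. Then □r holds at x, so r holds at x, i.e. Rxx.

Yes — defined by □r → r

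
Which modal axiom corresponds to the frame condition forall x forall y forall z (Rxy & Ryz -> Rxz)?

This is transitivity; the standard corresponding axiom is 4: □q → □□q.
Suppose □q→□□q is valid. Take Rxy, Ryz and set V(q)={w : Rxw}. Then □q at x, so □□q at x, so □q at y, so q at z, i.e. Rxz.

□q → □□q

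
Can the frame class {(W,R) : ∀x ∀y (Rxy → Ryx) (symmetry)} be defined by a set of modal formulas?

This is a Sahlqvist condition; the B axiom q → □◇q defines it.

Yes, by q → □◇q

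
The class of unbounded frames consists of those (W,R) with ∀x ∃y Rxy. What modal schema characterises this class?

□s → ◇s

A defining formula is □s → ◇s (the D axiom).
Suppose □s→◇s is valid. At any x set V(s)=W. Then □s at x, so ◇s at x, so x has a successor.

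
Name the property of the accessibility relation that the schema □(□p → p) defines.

This is the T□ axiom.
It corresponds to shift-reflexivity: ∀x ∀y (Rxy → Ryy).

shift-reflexivity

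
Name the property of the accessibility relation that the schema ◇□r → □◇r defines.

convergence: ∀x ∀y ∀z (Rxy ∧ Rxz → ∃w (Ryw ∧ Rzw))

This is the .2 axiom.
Its frame correspondent is convergence — ∀x ∀y ∀z (Rxy ∧ Rxz → ∃w (Ryw ∧ Rzw)).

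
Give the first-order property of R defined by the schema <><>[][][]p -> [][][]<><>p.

forall x forall y forall z ((x R^2 y & x R^3 z) -> exists w (y R^3 w & z R^2 w))

This is a Sahlqvist (Geach-type) schema ◇^2□^3p → □^3◇^2p.
Minimal-valuation argument: fix x; take any y with xR^2y and any z with xR^3z. Set V(p) to the set of worlds R-reachable from y in exactly 3 steps. Then □^3p holds at y, so the antecedent holds at x; validity forces ◇^2p at z, giving a w with zR^2w and yR^3w.
First-order correspondent: forall x forall y forall z ((x R^2 y & x R^3 z) -> exists w (y R^3 w & z R^2 w)).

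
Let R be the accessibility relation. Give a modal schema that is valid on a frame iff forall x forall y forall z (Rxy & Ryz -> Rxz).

This is transitivity; the standard corresponding axiom is 4: □s → □□s.

□s → □□s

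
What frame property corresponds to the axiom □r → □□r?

transitivity

Suppose □r→□□r is valid. Take Rxy, Ryz and set V(r)={w : Rxw}. Then □r at x, so □□r at x, so □r at y, so r at z, i.e. Rxz.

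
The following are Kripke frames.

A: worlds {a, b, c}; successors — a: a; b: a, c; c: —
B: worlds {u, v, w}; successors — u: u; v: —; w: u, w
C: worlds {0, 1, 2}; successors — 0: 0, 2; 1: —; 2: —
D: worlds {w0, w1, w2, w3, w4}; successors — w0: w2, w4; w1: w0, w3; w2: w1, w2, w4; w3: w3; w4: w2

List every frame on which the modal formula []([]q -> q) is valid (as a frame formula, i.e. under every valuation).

B

Frame correspondent (Sahlqvist): forall x forall y (Rxy -> Ryy) — i.e. shift-reflexivity.
A: fails — Rbc but not Rcc.
B: satisfies the condition.
C: fails — R02 but not R22.
D: fails — Rw1w0 but not Rw0w0.
Valid on: B.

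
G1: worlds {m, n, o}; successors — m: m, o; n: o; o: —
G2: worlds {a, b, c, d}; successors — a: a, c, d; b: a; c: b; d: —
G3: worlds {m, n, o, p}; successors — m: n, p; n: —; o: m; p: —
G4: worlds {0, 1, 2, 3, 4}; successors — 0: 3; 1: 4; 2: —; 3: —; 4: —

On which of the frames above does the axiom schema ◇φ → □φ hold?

Frame correspondent (Sahlqvist): ∀x ∀y ∀z (Rxy ∧ Rxz → y = z) — i.e. partial functionality.
G1: fails — m sees both m and o.
G2: fails — a sees both a and c.
G3: fails — m sees both n and p.
G4: ✓.

G4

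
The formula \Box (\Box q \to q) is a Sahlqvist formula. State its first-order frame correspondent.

Suppose □(□q→q) is valid. Take Rxy and set V(q)={w : Ryw}. Then at y, □q holds; since □(□q→q) at x, □q→q at y, so q at y, i.e. Ryy.
Conversely, on a frame with shift-reflexivity the schema holds at every world under every valuation.
Frame condition: \forall x \forall y (Rxy \to Ryy).

shift-reflexivity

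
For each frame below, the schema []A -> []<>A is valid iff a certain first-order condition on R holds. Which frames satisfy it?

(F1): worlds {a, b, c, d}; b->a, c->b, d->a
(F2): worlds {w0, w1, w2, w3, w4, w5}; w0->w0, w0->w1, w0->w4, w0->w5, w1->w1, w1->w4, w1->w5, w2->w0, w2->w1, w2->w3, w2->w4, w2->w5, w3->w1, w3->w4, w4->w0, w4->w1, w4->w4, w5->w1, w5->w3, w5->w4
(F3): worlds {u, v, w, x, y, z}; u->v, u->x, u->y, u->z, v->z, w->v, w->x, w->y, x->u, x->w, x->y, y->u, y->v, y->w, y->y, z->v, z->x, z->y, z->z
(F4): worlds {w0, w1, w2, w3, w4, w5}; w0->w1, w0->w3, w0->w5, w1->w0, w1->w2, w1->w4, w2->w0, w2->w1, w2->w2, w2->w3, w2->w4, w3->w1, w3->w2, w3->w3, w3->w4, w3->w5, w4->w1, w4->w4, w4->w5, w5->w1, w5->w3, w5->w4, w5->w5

(F2)

This is the axiom for a generalized confluence (Geach) condition; its first-order frame correspondent is forall x forall z (xRz -> exists w (xRw & zRw)).
(F1): fails — bRa but no w with bRw and aRw.
(F2): ✓.
(F3): fails — wRv but no t with wRt and vRt.
(F4): fails — w0Rw1 but no w with w0Rw and w1Rw.
Valid on: (F2).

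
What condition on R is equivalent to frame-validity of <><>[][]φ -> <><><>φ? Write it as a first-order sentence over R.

forall x forall y (x R^2 y -> exists w (y R^2 w & x R^3 w))

This is a Sahlqvist (Geach-type) schema ◇^2□^2φ → □^0◇^3φ.
Minimal-valuation argument: fix x; take any y with xR^2y and any z with xR^0z. Set V(φ) to the set of worlds R-reachable from y in exactly 2 steps. Then □^2φ holds at y, so the antecedent holds at x; validity forces ◇^3φ at z, giving a w with zR^3w and yR^2w.
First-order correspondent: forall x forall y (x R^2 y -> exists w (y R^2 w & x R^3 w)).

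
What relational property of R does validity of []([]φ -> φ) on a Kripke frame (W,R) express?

Suppose □(□φ→φ) is valid. Take Rxy and set V(φ)={w : Ryw}. Then at y, □φ holds; since □(□φ→φ) at x, □φ→φ at y, so φ at y, i.e. Ryy.

shift-reflexivity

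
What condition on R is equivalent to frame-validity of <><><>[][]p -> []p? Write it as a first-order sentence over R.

This is a Sahlqvist (Geach-type) schema ◇^3□^2p → □^1◇^0p.
First-order correspondent: forall x forall y forall z ((x R^3 y & xRz) -> exists w (y R^2 w & z = w)).

forall x forall y forall z ((x R^3 y & xRz) -> exists w (y R^2 w & z = w))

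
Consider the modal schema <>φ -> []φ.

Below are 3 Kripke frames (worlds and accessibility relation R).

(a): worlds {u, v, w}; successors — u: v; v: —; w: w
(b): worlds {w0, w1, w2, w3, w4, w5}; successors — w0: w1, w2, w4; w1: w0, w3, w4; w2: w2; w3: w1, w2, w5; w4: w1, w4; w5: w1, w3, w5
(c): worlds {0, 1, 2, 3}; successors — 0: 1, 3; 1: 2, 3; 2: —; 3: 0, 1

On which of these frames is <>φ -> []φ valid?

This is the axiom for partial functionality; its first-order frame correspondent is forall x forall y forall z (Rxy & Rxz -> y = z).
(a): satisfies the condition.
(b): fails — w0 sees both w1 and w2.
(c): fails — 0 sees both 1 and 3.

(a)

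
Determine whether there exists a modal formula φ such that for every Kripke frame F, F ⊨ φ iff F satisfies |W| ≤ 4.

Not modally definable

Any modally definable frame class is closed under disjoint unions.
Any modal formula valid on each of 5 disjoint one-world frames is valid on their disjoint union (validity is preserved under disjoint unions). Each one-world frame has |W|=1≤4, but the union has |W|=5.
So the class is not modally definable.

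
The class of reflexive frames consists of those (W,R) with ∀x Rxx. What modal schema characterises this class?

This is reflexivity; the standard corresponding axiom is T: □q → q.

□q → q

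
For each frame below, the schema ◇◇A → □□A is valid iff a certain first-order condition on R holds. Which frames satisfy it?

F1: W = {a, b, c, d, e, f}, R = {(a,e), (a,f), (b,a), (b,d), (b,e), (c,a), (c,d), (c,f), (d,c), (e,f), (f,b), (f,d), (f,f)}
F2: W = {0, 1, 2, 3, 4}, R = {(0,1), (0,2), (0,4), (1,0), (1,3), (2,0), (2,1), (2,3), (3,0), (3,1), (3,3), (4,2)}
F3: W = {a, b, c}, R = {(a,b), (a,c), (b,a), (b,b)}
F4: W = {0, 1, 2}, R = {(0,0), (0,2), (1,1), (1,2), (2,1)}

none

The schema corresponds to a generalized confluence (Geach) condition: ∀x ∀y ∀z ((xR²y ∧ xR²z) → ∃w (y = w ∧ z = w)).
F1: fails — aR²b, aR²d but b ≠ d.
F2: fails — 0R²0, 0R²1 but 0 ≠ 1.
F3: fails — aR²a, aR²b but a ≠ b.
F4: fails — 0R²0, 0R²1 but 0 ≠ 1.
Valid on no frame.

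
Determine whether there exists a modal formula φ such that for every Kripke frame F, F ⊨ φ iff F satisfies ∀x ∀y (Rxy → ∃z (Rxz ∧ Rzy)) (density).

This is a Sahlqvist condition; the C4 axiom □□q → □q defines it.
Suppose □□q→□q is valid. Take Rxy and set V(q)={w : xR²w}. Then □□q at x, so □q at x, so q at y, i.e. ∃z(Rxz∧Rzy).

Yes, by □□q → □q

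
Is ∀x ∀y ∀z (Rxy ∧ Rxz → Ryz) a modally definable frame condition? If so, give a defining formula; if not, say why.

This is a Sahlqvist condition; the 5 axiom ◇r → □◇r defines it.
Suppose ◇r→□◇r is valid. Take Rxy, Rxz and set V(r)={y}. Then ◇r at x, so □◇r at x, so ◇r at z, so some w with Rzw has r; w=y, i.e. Rzy. By symmetry of the argument, Ryz.

Yes, by ◇r → □◇r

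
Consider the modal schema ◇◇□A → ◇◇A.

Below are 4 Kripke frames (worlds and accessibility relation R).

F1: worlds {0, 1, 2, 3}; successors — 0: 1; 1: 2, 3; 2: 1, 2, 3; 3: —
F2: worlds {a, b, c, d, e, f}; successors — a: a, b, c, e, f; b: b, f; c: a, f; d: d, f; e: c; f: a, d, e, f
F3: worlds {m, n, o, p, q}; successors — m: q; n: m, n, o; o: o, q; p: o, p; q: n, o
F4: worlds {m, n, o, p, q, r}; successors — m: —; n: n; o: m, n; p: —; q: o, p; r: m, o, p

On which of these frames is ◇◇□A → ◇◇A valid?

F3

Frame correspondent (Sahlqvist): ∀x ∀y (xR²y → ∃w (yRw ∧ xR²w)) — i.e. a generalized confluence (Geach) condition.
F1: fails — 0R²3 but no w with 3Rw and 0R²w.
F2: fails — bR²e but no w with eRw and bR²w.
F3: holds.
F4: fails — qR²m but no w with mRw and qR²w.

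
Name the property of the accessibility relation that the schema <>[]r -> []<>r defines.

convergence

Suppose ◇□r→□◇r is valid. Take Rxy, Rxz and set V(r)={w : Ryw}. Then □r at y so ◇□r at x, so □◇r at x, so ◇r at z, giving w with Rzw and Ryw.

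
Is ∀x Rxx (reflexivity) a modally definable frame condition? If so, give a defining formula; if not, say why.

The condition is reflexivity. A defining modal formula is □p → p.
Suppose □p→p is valid. At any x set V(p)={w : Rxw}. Then □p holds at x, so p holds at x, i.e. Rxx.

Yes — defined by □p → p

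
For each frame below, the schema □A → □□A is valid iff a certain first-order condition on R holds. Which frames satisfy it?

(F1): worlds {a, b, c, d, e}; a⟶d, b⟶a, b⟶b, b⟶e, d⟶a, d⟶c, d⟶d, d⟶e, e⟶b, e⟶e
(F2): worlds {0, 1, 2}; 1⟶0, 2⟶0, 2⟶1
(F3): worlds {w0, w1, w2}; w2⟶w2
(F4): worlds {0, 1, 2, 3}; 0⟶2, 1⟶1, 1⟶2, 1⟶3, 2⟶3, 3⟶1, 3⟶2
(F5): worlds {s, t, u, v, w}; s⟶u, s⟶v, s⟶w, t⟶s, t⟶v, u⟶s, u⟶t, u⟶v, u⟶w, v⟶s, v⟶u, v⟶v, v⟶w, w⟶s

(F2), (F3)

This is the axiom for transitivity; its first-order frame correspondent is ∀x ∀y ∀z (Rxy ∧ Ryz → Rxz).
(F1): fails — Reb and Rba but not Rea.
(F2): satisfies the condition.
(F3): satisfies the condition.
(F4): fails — R32 and R23 but not R33.
(F5): fails — Ruv and Rvu but not Ruu.
Valid on: (F2), (F3).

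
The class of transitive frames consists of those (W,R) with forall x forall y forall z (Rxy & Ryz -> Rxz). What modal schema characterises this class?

□s → □□s

A defining formula is □s → □□s (the 4 axiom).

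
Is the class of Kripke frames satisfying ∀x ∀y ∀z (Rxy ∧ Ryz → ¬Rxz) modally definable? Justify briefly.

Not definable by any modal formula

Any modally definable frame class is closed under surjective bounded morphisms.
The 3-cycle (worlds s,t,u with s→t→u→s) is intransitive. Mapping every world to a single reflexive point • is a surjective bounded morphism; the reflexive point is not intransitive (R••∧R•• but R••).
So no modal formula (or set of formulas) defines exactly the intransitive frames.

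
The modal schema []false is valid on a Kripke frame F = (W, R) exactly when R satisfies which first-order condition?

Emptiness of R

□⊥ is valid iff no world has any successor (otherwise □⊥ fails at any world with one).
The converse is a direct semantic check.
So the correspondent is emptiness of R.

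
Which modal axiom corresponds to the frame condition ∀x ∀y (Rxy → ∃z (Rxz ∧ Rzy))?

This is density; the standard corresponding axiom is C4: □□ψ → □ψ.
Suppose □□ψ→□ψ is valid. Take Rxy and set V(ψ)={w : xR²w}. Then □□ψ at x, so □ψ at x, so ψ at y, i.e. ∃z(Rxz∧Rzy).

□□ψ → □ψ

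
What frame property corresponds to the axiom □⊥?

Emptiness of R

This schema is the Ver axiom.
It corresponds to emptiness of R: ∀x ∀y ¬Rxy.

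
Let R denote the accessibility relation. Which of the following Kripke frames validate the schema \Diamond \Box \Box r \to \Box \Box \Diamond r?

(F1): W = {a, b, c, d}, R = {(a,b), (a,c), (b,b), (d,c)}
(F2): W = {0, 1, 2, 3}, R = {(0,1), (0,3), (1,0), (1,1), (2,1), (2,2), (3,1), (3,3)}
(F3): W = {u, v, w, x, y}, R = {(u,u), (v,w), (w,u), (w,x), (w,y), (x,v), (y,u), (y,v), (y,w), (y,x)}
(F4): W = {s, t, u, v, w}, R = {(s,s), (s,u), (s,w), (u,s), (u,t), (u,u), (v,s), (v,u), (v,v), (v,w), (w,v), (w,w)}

The schema corresponds to a generalized confluence (Geach) condition: \forall x \forall y \forall z ((xRy \wedge x R^2 z) \to \exists w (y R^2 w \wedge zRw)).
(F1): fails — aRc, aR²b but no w with cR²w and bRw.
(F2): satisfies the condition.
(F3): fails — wRu, wR²v but no t with uR²t and vRt.
(F4): fails — sRs, sR²t but no w* with sR²w* and tRw*.

(F2)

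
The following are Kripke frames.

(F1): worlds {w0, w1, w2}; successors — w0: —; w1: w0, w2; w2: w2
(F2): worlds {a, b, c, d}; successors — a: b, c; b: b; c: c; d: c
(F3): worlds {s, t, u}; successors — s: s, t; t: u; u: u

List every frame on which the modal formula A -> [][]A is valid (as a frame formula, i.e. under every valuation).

This is the axiom for a generalized confluence (Geach) condition; its first-order frame correspondent is forall x forall z (x R^2 z -> exists w (x = w & z = w)).
(F1): fails — w1R²w2 but w1 ≠ w2.
(F2): fails — aR²b but a ≠ b.
(F3): fails — sR²t but s ≠ t.

none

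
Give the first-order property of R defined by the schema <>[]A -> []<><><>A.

This is a Sahlqvist (Geach-type) schema ◇^1□^1A → □^1◇^3A.
First-order correspondent: forall x forall y forall z ((xRy & xRz) -> exists w (yRw & z R^3 w)).

forall x forall y forall z ((xRy & xRz) -> exists w (yRw & z R^3 w))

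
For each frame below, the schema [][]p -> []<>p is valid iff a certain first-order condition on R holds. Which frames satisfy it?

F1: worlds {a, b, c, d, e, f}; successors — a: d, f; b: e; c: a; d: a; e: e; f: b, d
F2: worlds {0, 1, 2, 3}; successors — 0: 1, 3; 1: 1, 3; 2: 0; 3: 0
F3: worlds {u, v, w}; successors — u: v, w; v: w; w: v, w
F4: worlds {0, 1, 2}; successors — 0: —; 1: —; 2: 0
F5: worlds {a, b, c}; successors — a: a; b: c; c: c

The schema corresponds to a generalized confluence (Geach) condition: forall x forall z (xRz -> exists w (x R^2 w & zRw)).
F1: holds.
F2: holds.
F3: holds.
F4: fails — 2R0 but no w with 2R²w and 0Rw.
F5: holds.

F1, F2, F3, F5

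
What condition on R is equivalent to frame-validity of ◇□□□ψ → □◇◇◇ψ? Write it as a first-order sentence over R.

∀x ∀y ∀z ((xRy ∧ xRz) → ∃w (yR³w ∧ zR³w))

This is a Sahlqvist (Geach-type) schema ◇^1□^3ψ → □^1◇^3ψ.
Minimal-valuation argument: fix x; take any y with xR^1y and any z with xR^1z. Set V(ψ) to the set of worlds R-reachable from y in exactly 3 steps. Then □^3ψ holds at y, so the antecedent holds at x; validity forces ◇^3ψ at z, giving a w with zR^3w and yR^3w.
First-order correspondent: ∀x ∀y ∀z ((xRy ∧ xRz) → ∃w (yR³w ∧ zR³w)).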